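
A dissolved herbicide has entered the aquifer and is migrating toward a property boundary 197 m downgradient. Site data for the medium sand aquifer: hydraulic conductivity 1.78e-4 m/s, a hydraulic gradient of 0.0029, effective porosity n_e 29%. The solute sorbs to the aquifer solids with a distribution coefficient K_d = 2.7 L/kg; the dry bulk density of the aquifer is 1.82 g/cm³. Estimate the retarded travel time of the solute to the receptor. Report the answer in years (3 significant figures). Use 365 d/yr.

63.0 years

K = 1.78e-4 m/s × 86400 s/d = 15.38 m/d
Specific discharge q = 15.38 × 0.0029 = 0.04460 m/d
Seepage velocity v = q / n = 0.04460 / 0.29 = 0.1538 m/d
Retardation R = 1 + ρ_b·K_d/n = 1 + 1.82×2.7/0.29 = 17.94
Contaminant velocity v_c = v/R = 0.1538/17.94 = 0.008570 m/d
t = L/v_c = 197/0.008570 = 22990 d
   = 22990/365 = 63.0 yr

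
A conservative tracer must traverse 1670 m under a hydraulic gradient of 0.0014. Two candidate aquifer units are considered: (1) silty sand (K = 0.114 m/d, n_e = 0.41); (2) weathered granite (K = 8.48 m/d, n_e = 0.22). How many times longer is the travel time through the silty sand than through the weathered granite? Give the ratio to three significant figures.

Unit 1 (silty sand): v = 0.114×0.0014/0.41 = 3.893e-4 m/d, t = 1670/3.893e-4 = 4.290e6 d
Unit 2 (weathered granite): v = 8.48×0.0014/0.22 = 0.05396 m/d, t = 1670/0.05396 = 30950 d
t(silty sand) / t(weathered granite) = 4.290e6/30950 = 139

139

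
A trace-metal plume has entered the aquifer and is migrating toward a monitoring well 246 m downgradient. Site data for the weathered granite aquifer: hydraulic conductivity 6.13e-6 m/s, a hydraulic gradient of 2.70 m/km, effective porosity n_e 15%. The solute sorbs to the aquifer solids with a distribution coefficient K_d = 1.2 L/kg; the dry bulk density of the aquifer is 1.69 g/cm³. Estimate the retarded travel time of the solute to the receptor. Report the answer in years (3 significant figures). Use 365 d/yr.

K = 6.13e-6 m/s × 86400 s/d = 0.5296 m/d
Darcy flux q = K·i = 0.5296 × 0.0027 = 0.001430 m/d
Seepage velocity v = q / n = 0.001430 / 0.15 = 0.009533 m/d
Retardation R = 1 + ρ_b·K_d/n = 1 + 1.69×1.2/0.15 = 14.52
Contaminant velocity v_c = v/R = 0.009533/14.52 = 6.566e-4 m/d
t = L/v_c = 246/6.566e-4 = 374700 d
   = 374700/365 = 1030 yr

1030 years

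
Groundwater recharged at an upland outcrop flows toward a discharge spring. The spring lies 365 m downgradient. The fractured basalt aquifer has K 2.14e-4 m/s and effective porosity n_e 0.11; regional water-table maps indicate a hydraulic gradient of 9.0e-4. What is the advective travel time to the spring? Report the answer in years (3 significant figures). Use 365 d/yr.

K = 2.14e-4 m/s × 86400 s/d = 18.49 m/d
Darcy flux q = K·i = 18.49 × 9.0e-4 = 0.01664 m/d
Seepage velocity v = q / n = 0.01664 / 0.11 = 0.1513 m/d
t = L / v = 365 / 0.1513 = 2413 d
   = 2413 / 365 = 6.61 yr

6.61 years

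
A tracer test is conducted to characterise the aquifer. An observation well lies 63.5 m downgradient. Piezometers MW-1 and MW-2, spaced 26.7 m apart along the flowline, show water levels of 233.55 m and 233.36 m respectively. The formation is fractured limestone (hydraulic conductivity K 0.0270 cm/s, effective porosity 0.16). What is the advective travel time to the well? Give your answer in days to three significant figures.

61.2 days

Hydraulic gradient i = (233.55 − 233.36) / 26.7 = 0.19 / 26.7 = 0.007116
K = 0.0270 cm/s × 864 = 23.33 m/d
Specific discharge q = 23.33 × 0.007116 = 0.1660 m/d
Average linear velocity = 0.1660 / 0.16 = 1.038 m/d
t = L / v = 63.5 / 1.038 = 61.20 d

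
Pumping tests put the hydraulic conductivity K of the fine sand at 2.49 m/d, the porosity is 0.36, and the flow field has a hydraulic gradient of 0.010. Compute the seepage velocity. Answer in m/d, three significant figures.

q = Ki = 2.49 × 0.010 = 0.02490 m/d
v_s = q/n_e = 0.02490/0.36 = 0.06917 m/d

0.0692 m/d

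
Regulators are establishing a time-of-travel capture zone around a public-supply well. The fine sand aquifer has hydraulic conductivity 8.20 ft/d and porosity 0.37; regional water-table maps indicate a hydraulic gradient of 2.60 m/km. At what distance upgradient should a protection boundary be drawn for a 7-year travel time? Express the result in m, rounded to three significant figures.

44.9 m

K = 8.20 ft/d × 0.3048 = 2.499 m/d
Darcy flux q = K·i = 2.499 × 0.0026 = 0.006498 m/d
Average linear velocity = 0.006498 / 0.37 = 0.01756 m/d
T = 7 yr × 365 = 2555 d
L = v × T = 0.01756 × 2555 = 44.87 m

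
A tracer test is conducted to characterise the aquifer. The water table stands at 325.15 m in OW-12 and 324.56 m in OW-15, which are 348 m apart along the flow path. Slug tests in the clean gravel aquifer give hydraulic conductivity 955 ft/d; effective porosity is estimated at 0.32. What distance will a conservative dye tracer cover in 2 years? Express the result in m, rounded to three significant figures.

1130 m

Hydraulic gradient i = (325.15 − 324.56) / 348 = 0.59 / 348 = 0.001695
K = 955 ft/d × 0.3048 = 291.1 m/d
Specific discharge q = 291.1 × 0.001695 = 0.4935 m/d
Seepage velocity v = q / n = 0.4935 / 0.32 = 1.542 m/d
T = 2 yr × 365 = 730 d
L = v × T = 1.542 × 730 = 1126 m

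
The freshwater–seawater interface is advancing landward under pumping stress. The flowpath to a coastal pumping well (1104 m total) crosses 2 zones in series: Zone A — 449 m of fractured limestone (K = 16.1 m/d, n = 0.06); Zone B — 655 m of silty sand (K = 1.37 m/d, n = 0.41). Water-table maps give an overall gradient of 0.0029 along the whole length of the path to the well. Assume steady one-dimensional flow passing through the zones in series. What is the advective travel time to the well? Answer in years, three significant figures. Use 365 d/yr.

Continuity: the same q passes through each zone, so ΔH = q·Σ(L_j/K_j) — the zones act as resistances in series.
Σ(L/K) = 449/16.1 + 655/1.37 = 27.89 + 478.1 = 506.0 d
K_eq = L_total / Σ(L/K) = 1104 / 506.0 = 2.182 m/d
q = K_eq · i = 2.182 × 0.0029 = 0.006327 m/d (same in every zone)
Zone A: v = q/n = 0.006327/0.06 = 0.1055 m/d → t_A = 449/0.1055 = 4258 d
Zone B: v = q/n = 0.006327/0.41 = 0.01543 m/d → t_B = 655/0.01543 = 42440 d
Total t = 4258 + 42440 = 46700 d
   = 46700 / 365 = 128 yr

128 years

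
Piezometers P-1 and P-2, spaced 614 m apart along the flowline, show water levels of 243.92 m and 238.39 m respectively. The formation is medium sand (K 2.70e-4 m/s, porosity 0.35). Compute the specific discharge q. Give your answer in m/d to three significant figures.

Hydraulic gradient i = (243.92 − 238.39) / 614 = 5.53 / 614 = 0.009007
K = 2.70e-4 m/s × 86400 s/d = 23.33 m/d
Darcy flux q = K·i = 23.33 × 0.009007 = 0.2101 m/d

0.210 m/d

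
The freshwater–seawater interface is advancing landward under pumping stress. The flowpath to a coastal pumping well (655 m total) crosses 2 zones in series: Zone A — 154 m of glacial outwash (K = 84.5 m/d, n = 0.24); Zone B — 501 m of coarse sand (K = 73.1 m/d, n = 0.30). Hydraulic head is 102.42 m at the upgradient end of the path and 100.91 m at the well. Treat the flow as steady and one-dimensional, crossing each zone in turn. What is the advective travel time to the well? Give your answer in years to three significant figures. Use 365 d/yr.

Total head drop ΔH = 102.42 − 100.91 = 1.51 m
Continuity: the same q passes through each zone, so ΔH = q·Σ(L_j/K_j) — the zones act as resistances in series.
Σ(L/K) = 154/84.5 + 501/73.1 = 1.822 + 6.854 = 8.676 d
q = ΔH / Σ(L/K) = 1.51 / 8.676 = 0.1740 m/d (same in every zone)
Zone A: v = q/n = 0.1740/0.24 = 0.7252 m/d → t_A = 154/0.7252 = 212.4 d
Zone B: v = q/n = 0.1740/0.30 = 0.5801 m/d → t_B = 501/0.5801 = 863.6 d
Total t = 212.4 + 863.6 = 1076 d
   = 1076 / 365 = 2.95 yr

2.95 years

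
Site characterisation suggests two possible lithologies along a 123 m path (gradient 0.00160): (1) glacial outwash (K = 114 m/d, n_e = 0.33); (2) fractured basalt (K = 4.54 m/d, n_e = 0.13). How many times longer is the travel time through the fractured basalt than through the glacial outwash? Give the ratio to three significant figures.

Unit 1 (glacial outwash): v = 114×0.0016/0.33 = 0.5527 m/d, t = 123/0.5527 = 222.5 d
Unit 2 (fractured basalt): v = 4.54×0.0016/0.13 = 0.05588 m/d, t = 123/0.05588 = 2201 d
t(fractured basalt) / t(glacial outwash) = 2201/222.5 = 9.89

9.89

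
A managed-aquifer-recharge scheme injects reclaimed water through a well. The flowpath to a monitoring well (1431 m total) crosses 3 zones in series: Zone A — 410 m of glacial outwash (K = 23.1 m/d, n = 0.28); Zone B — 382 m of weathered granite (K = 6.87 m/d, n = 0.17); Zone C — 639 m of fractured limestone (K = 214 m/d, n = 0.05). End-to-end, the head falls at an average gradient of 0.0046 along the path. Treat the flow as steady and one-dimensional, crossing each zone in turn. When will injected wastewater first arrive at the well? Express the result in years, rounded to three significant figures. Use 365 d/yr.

For zones in series the flux q is common to all zones; the equivalent conductivity is the harmonic (thickness-weighted) mean, K_eq = L_total / Σ(L_j/K_j).
Σ(L/K) = 410/23.1 + 382/6.87 + 639/214 = 17.75 + 55.60 + 2.986 = 76.34 d
K_eq = L_total / Σ(L/K) = 1431 / 76.34 = 18.75 m/d
q = K_eq · i = 18.75 × 0.0046 = 0.08623 m/d (same in every zone)
Zone A: v = q/n = 0.08623/0.28 = 0.3080 m/d → t_A = 410/0.3080 = 1331 d
Zone B: v = q/n = 0.08623/0.17 = 0.5072 m/d → t_B = 382/0.5072 = 753.1 d
Zone C: v = q/n = 0.08623/0.05 = 1.725 m/d → t_C = 639/1.725 = 370.5 d
Total t = 1331 + 753.1 + 370.5 = 2455 d
   = 2455 / 365 = 6.73 yr

6.73 years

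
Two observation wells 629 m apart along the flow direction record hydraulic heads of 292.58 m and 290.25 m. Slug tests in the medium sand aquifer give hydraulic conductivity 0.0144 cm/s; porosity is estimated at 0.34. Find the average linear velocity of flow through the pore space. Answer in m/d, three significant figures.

0.136 m/d

Hydraulic gradient i = (292.58 − 290.25) / 629 = 2.33 / 629 = 0.003704
K = 0.0144 cm/s × 864 = 12.44 m/d
q = Ki = 12.44 × 0.003704 = 0.04609 m/d
v = Ki/n = 12.44·0.003704/0.34 = 0.1356 m/d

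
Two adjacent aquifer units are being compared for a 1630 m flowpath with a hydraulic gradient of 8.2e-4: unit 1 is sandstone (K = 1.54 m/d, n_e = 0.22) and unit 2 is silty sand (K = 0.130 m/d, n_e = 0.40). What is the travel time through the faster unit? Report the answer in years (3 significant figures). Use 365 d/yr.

Unit 1 (sandstone): v = 1.54×8.2e-4/0.22 = 0.005740 m/d, t = 1630/0.005740 = 284000 d
Unit 2 (silty sand): v = 0.130×8.2e-4/0.40 = 2.665e-4 m/d, t = 1630/2.665e-4 = 6.116e6 d
Faster: 284000 d / 365 = 778 yr

778 years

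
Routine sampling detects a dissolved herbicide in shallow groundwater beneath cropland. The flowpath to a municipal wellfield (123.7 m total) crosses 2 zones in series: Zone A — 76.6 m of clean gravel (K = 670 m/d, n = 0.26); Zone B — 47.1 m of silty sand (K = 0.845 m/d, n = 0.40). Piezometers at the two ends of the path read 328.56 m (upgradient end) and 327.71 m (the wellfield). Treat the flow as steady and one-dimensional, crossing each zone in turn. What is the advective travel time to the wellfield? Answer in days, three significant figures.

Total head drop ΔH = 328.56 − 327.71 = 0.85 m
Steady 1-D flow in series ⇒ the Darcy flux q is identical in every zone and the zone head losses add (resistances L/K in series).
Σ(L/K) = 76.6/670 + 47.1/0.845 = 0.1143 + 55.74 = 55.85 d
q = ΔH / Σ(L/K) = 0.85 / 55.85 = 0.01522 m/d (same in every zone)
Zone A: v = q/n = 0.01522/0.26 = 0.05853 m/d → t_A = 76.6/0.05853 = 1309 d
Zone B: v = q/n = 0.01522/0.40 = 0.03805 m/d → t_B = 47.1/0.03805 = 1238 d
Total t = 1309 + 1238 = 2547 d

2550 days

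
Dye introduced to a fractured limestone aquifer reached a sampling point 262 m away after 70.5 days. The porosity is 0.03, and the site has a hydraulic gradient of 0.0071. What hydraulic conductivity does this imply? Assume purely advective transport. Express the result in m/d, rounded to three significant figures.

v = L / t = 262 / 70.5 = 3.716 m/d
K = v · n / i = 3.716 × 0.03 / 0.0071 = 15.7 m/d

15.7 m/d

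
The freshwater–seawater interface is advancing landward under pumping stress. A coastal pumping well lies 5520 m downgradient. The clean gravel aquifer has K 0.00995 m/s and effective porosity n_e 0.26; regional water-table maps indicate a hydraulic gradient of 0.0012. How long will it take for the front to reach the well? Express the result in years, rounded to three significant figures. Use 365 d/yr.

3.81 years

K = 0.00995 m/s × 86400 s/d = 859.7 m/d
Darcy flux q = K·i = 859.7 × 0.0012 = 1.032 m/d
Average linear velocity = 1.032 / 0.26 = 3.968 m/d
t = L / v = 5520 / 3.968 = 1391 d
   = 1391 / 365 = 3.81 yr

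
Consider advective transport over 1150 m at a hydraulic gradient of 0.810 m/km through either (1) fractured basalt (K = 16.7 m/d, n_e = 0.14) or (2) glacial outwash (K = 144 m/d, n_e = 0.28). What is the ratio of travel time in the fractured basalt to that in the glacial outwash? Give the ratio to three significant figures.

Unit 1 (fractured basalt): v = 16.7×8.1e-4/0.14 = 0.09662 m/d, t = 1150/0.09662 = 11900 d
Unit 2 (glacial outwash): v = 144×8.1e-4/0.28 = 0.4166 m/d, t = 1150/0.4166 = 2761 d
t(fractured basalt) / t(glacial outwash) = 11900/2761 = 4.31

4.31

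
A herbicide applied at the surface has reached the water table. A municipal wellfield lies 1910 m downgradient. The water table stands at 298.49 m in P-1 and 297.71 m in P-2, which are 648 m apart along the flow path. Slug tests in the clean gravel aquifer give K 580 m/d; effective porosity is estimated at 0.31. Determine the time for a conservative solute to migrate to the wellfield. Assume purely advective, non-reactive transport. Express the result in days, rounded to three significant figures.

Hydraulic gradient i = (298.49 − 297.71) / 648 = 0.78 / 648 = 0.001204
q = Ki = 580 × 0.001204 = 0.6981 m/d
Seepage velocity v = q / n = 0.6981 / 0.31 = 2.252 m/d
t = L / v = 1910 / 2.252 = 848.1 d

848 days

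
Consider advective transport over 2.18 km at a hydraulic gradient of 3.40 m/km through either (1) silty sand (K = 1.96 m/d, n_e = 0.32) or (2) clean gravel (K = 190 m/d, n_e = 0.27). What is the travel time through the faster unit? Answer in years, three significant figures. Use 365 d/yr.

2.50 years

Unit 1 (silty sand): v = 1.96×0.0034/0.32 = 0.02083 m/d, t = 2180/0.02083 = 104700 d
Unit 2 (clean gravel): v = 190×0.0034/0.27 = 2.393 m/d, t = 2180/2.393 = 911.1 d
Faster: 911.1 d / 365 = 2.50 yr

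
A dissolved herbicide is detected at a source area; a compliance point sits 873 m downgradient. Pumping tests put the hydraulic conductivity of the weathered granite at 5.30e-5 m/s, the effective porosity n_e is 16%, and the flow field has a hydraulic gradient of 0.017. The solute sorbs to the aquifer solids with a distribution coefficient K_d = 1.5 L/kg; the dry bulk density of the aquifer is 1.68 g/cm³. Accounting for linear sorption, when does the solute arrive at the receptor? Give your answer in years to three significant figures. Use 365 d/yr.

82.3 years

K = 5.30e-5 m/s × 86400 s/d = 4.579 m/d
q = Ki = 4.579 × 0.017 = 0.07785 m/d
v_s = q/n_e = 0.07785/0.16 = 0.4865 m/d
Retardation R = 1 + ρ_b·K_d/n = 1 + 1.68×1.5/0.16 = 16.75
Contaminant velocity v_c = v/R = 0.4865/16.75 = 0.02905 m/d
t = L/v_c = 873/0.02905 = 30050 d
   = 30050/365 = 82.3 yr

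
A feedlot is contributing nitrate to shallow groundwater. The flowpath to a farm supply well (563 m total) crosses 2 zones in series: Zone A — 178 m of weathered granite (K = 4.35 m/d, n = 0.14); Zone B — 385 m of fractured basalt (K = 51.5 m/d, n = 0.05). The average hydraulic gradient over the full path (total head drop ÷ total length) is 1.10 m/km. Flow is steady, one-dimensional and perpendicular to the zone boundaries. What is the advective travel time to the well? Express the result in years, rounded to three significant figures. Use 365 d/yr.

9.46 years

For zones in series the flux q is common to all zones; the equivalent conductivity is the harmonic (thickness-weighted) mean, K_eq = L_total / Σ(L_j/K_j).
Σ(L/K) = 178/4.35 + 385/51.5 = 40.92 + 7.476 = 48.40 d
K_eq = L_total / Σ(L/K) = 563 / 48.40 = 11.63 m/d
q = K_eq · i = 11.63 × 0.0011 = 0.01280 m/d (same in every zone)
Zone A: v = q/n = 0.01280/0.14 = 0.09141 m/d → t_A = 178/0.09141 = 1947 d
Zone B: v = q/n = 0.01280/0.05 = 0.2559 m/d → t_B = 385/0.2559 = 1504 d
Total t = 1947 + 1504 = 3452 d
   = 3452 / 365 = 9.46 yr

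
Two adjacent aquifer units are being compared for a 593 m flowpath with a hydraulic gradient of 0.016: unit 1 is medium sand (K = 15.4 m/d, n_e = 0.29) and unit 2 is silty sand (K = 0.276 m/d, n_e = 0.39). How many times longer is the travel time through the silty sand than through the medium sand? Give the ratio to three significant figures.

75.0

Unit 1 (medium sand): v = 15.4×0.016/0.29 = 0.8497 m/d, t = 593/0.8497 = 697.9 d
Unit 2 (silty sand): v = 0.276×0.016/0.39 = 0.01132 m/d, t = 593/0.01132 = 52370 d
t(silty sand) / t(medium sand) = 52370/697.9 = 75.0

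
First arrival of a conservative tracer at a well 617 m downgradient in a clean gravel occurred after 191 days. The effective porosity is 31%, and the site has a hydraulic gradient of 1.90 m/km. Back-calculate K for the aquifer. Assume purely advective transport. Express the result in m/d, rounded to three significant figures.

527 m/d

v = L / t = 617 / 191 = 3.230 m/d
K = v · n / i = 3.230 × 0.31 / 0.0019 = 527 m/d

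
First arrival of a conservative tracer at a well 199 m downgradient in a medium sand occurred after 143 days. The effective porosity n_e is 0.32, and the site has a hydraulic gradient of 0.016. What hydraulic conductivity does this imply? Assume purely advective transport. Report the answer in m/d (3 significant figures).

v = L / t = 199 / 143 = 1.392 m/d
K = v · n / i = 1.392 × 0.32 / 0.016 = 27.8 m/d

27.8 m/d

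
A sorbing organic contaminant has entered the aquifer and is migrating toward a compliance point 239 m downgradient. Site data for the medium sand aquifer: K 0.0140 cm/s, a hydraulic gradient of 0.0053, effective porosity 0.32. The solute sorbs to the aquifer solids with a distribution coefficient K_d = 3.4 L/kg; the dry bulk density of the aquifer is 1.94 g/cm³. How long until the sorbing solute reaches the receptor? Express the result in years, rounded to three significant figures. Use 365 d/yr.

70.6 years

K = 0.0140 cm/s × 864 = 12.10 m/d
Specific discharge q = 12.10 × 0.0053 = 0.06411 m/d
v = Ki/n = 12.10·0.0053/0.32 = 0.2003 m/d
Retardation R = 1 + ρ_b·K_d/n = 1 + 1.94×3.4/0.32 = 21.61
Contaminant velocity v_c = v/R = 0.2003/21.61 = 0.009270 m/d
t = L/v_c = 239/0.009270 = 25780 d
   = 25780/365 = 70.6 yr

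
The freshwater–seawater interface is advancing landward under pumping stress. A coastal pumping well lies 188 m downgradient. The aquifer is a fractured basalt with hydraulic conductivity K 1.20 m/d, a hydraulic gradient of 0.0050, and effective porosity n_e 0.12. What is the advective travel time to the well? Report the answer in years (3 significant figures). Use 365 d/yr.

q = Ki = 1.20 × 0.0050 = 0.006000 m/d
v = Ki/n = 1.20·0.0050/0.12 = 0.05000 m/d
t = L / v = 188 / 0.05000 = 3760 d
   = 3760 / 365 = 10.3 yr

10.3 years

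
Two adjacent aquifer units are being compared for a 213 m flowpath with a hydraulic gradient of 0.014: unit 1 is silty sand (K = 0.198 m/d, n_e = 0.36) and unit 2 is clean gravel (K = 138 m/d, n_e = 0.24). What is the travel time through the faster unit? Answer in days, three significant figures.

26.5 days

Unit 1 (silty sand): v = 0.198×0.014/0.36 = 0.007700 m/d, t = 213/0.007700 = 27660 d
Unit 2 (clean gravel): v = 138×0.014/0.24 = 8.050 m/d, t = 213/8.050 = 26.46 d
Faster unit: t = 26.5 d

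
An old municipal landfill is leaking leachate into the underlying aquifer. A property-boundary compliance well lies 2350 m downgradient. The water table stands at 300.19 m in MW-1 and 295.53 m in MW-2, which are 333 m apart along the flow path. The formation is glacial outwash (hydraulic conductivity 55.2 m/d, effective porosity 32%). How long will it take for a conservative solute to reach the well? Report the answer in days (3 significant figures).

974 days

Hydraulic gradient i = (300.19 − 295.53) / 333 = 4.66 / 333 = 0.01399
Specific discharge q = 55.2 × 0.01399 = 0.7725 m/d
Average linear velocity = 0.7725 / 0.32 = 2.414 m/d
t = L / v = 2350 / 2.414 = 973.5 d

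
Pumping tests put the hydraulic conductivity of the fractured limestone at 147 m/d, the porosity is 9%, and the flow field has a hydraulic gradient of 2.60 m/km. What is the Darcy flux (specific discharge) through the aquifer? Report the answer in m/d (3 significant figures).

0.382 m/d

Specific discharge q = 147 × 0.0026 = 0.3822 m/d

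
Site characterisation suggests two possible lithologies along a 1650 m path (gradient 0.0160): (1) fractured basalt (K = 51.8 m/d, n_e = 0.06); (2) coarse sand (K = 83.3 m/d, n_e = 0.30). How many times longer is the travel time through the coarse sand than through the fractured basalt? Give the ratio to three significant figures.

3.11

Unit 1 (fractured basalt): v = 51.8×0.016/0.06 = 13.81 m/d, t = 1650/13.81 = 119.4 d
Unit 2 (coarse sand): v = 83.3×0.016/0.30 = 4.443 m/d, t = 1650/4.443 = 371.4 d
t(coarse sand) / t(fractured basalt) = 371.4/119.4 = 3.11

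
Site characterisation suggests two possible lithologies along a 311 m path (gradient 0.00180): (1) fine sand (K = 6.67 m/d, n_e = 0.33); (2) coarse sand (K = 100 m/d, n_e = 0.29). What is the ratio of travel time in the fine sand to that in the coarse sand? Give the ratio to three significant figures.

Unit 1 (fine sand): v = 6.67×0.0018/0.33 = 0.03638 m/d, t = 311/0.03638 = 8548 d
Unit 2 (coarse sand): v = 100×0.0018/0.29 = 0.6207 m/d, t = 311/0.6207 = 501.1 d
t(fine sand) / t(coarse sand) = 8548/501.1 = 17.1

17.1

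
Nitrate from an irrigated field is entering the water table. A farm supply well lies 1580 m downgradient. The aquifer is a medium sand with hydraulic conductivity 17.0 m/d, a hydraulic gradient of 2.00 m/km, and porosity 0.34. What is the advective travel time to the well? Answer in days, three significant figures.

q = Ki = 17.0 × 0.0020 = 0.03400 m/d
Average linear velocity = 0.03400 / 0.34 = 0.1000 m/d
t = L / v = 1580 / 0.1000 = 15800 d

15800 days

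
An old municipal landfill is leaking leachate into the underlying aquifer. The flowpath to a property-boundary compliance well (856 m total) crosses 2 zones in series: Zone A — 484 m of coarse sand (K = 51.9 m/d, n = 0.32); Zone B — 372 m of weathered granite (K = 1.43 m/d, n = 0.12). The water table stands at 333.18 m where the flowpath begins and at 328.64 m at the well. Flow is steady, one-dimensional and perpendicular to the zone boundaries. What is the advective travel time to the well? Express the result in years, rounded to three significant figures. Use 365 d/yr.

Total head drop ΔH = 333.18 − 328.64 = 4.54 m
Continuity: the same q passes through each zone, so ΔH = q·Σ(L_j/K_j) — the zones act as resistances in series.
Σ(L/K) = 484/51.9 + 372/1.43 = 9.326 + 260.1 = 269.5 d
q = ΔH / Σ(L/K) = 4.54 / 269.5 = 0.01685 m/d (same in every zone)
Zone A: v = q/n = 0.01685/0.32 = 0.05265 m/d → t_A = 484/0.05265 = 9193 d
Zone B: v = q/n = 0.01685/0.12 = 0.1404 m/d → t_B = 372/0.1404 = 2650 d
Total t = 9193 + 2650 = 11840 d
   = 11840 / 365 = 32.4 yr

32.4 years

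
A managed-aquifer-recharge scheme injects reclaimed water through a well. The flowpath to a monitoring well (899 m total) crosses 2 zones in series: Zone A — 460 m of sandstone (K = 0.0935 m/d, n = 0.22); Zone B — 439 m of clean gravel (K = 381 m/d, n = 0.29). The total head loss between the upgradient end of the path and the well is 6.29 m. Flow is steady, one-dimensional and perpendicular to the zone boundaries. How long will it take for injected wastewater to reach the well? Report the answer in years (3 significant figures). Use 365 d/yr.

490 years

Steady 1-D flow in series ⇒ the Darcy flux q is identical in every zone and the zone head losses add (resistances L/K in series).
Σ(L/K) = 460/0.0935 + 439/381 = 4920 + 1.152 = 4921 d
q = ΔH / Σ(L/K) = 6.29 / 4921 = 0.001278 m/d (same in every zone)
Zone A: v = q/n = 0.001278/0.22 = 0.005810 m/d → t_A = 460/0.005810 = 79170 d
Zone B: v = q/n = 0.001278/0.29 = 0.004408 m/d → t_B = 439/0.004408 = 99600 d
Total t = 79170 + 99600 = 178800 d
   = 178800 / 365 = 490 yr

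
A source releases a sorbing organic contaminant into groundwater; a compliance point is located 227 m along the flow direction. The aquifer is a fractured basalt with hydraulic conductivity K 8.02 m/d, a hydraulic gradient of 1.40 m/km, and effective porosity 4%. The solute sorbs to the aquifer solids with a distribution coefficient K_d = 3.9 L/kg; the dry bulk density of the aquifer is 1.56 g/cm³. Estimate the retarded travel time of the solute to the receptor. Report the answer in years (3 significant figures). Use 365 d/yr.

339 years

Darcy flux q = K·i = 8.02 × 0.0014 = 0.01123 m/d
v_s = q/n_e = 0.01123/0.04 = 0.2807 m/d
Retardation R = 1 + ρ_b·K_d/n = 1 + 1.56×3.9/0.04 = 153.1
Contaminant velocity v_c = v/R = 0.2807/153.1 = 0.001833 m/d
t = L/v_c = 227/0.001833 = 123800 d
   = 123800/365 = 339 yr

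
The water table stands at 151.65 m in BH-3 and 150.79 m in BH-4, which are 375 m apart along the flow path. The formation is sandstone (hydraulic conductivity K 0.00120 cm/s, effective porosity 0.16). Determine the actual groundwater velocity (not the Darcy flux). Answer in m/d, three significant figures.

Hydraulic gradient i = (151.65 − 150.79) / 375 = 0.86 / 375 = 0.002293
K = 0.00120 cm/s × 864 = 1.037 m/d
q = Ki = 1.037 × 0.002293 = 0.002378 m/d
v = Ki/n = 1.037·0.002293/0.16 = 0.01486 m/d

0.0149 m/d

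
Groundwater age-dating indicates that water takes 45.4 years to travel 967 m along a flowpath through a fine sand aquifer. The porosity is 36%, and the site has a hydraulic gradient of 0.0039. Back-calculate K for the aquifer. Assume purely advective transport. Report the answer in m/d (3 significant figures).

5.39 m/d

t = 45.4 years = 16570 d
v = L / t = 967 / 16570 = 0.05835 m/d
K = v · n / i = 0.05835 × 0.36 / 0.0039 = 5.39 m/d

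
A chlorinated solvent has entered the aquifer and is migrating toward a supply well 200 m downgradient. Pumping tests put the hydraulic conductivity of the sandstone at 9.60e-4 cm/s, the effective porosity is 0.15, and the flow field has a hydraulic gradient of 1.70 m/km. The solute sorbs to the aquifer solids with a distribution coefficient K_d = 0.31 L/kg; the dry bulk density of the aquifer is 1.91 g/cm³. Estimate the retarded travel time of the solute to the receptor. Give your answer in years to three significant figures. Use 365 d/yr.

K = 9.60e-4 cm/s × 864 = 0.8294 m/d
q = Ki = 0.8294 × 0.0017 = 0.001410 m/d
Average linear velocity = 0.001410 / 0.15 = 0.009400 m/d
Retardation R = 1 + ρ_b·K_d/n = 1 + 1.91×0.31/0.15 = 4.947
Contaminant velocity v_c = v/R = 0.009400/4.947 = 0.001900 m/d
t = L/v_c = 200/0.001900 = 105300 d
   = 105300/365 = 288 yr

288 years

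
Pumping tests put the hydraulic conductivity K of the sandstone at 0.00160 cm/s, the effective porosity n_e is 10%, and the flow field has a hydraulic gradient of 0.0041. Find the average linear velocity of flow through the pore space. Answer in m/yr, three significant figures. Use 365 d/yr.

K = 0.00160 cm/s × 864 = 1.382 m/d
Specific discharge q = 1.382 × 0.0041 = 0.005668 m/d
v = Ki/n = 1.382·0.0041/0.10 = 0.05668 m/d
   = 0.05668 × 365 = 20.7 m/yr

20.7 m/yr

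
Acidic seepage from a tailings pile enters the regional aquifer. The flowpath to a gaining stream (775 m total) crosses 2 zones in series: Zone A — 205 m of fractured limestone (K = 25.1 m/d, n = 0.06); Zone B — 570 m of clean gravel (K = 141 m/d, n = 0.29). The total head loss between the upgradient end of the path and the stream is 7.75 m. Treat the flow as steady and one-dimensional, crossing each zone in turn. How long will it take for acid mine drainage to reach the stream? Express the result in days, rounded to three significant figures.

Steady 1-D flow in series ⇒ the Darcy flux q is identical in every zone and the zone head losses add (resistances L/K in series).
Σ(L/K) = 205/25.1 + 570/141 = 8.167 + 4.043 = 12.21 d
q = ΔH / Σ(L/K) = 7.75 / 12.21 = 0.6347 m/d (same in every zone)
Zone A: v = q/n = 0.6347/0.06 = 10.58 m/d → t_A = 205/10.58 = 19.38 d
Zone B: v = q/n = 0.6347/0.29 = 2.189 m/d → t_B = 570/2.189 = 260.4 d
Total t = 19.38 + 260.4 = 279.8 d

280 days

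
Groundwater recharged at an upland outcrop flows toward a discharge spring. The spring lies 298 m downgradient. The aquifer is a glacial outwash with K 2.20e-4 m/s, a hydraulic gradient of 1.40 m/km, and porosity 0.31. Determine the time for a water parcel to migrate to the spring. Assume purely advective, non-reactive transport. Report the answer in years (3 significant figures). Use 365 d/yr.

K = 2.20e-4 m/s × 86400 s/d = 19.01 m/d
Darcy flux q = K·i = 19.01 × 0.0014 = 0.02661 m/d
v_s = q/n_e = 0.02661/0.31 = 0.08584 m/d
t = L / v = 298 / 0.08584 = 3471 d
   = 3471 / 365 = 9.51 yr

9.51 years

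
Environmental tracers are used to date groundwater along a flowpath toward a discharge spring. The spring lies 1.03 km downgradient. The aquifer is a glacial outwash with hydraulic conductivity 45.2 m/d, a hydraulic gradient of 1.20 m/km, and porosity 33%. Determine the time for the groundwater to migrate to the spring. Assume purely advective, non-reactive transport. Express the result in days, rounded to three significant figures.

6270 days

Specific discharge q = 45.2 × 0.0012 = 0.05424 m/d
Average linear velocity = 0.05424 / 0.33 = 0.1644 m/d
L = 1.03 km = 1030 m
t = L / v = 1030 / 0.1644 = 6267 d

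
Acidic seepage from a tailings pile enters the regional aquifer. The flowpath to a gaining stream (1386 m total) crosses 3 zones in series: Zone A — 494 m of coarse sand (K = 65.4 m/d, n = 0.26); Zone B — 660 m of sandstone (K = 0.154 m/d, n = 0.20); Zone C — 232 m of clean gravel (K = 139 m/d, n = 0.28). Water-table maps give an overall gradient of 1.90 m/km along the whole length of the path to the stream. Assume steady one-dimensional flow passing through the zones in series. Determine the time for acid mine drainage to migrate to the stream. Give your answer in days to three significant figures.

531000 days

For zones in series the flux q is common to all zones; the equivalent conductivity is the harmonic (thickness-weighted) mean, K_eq = L_total / Σ(L_j/K_j).
Σ(L/K) = 494/65.4 + 660/0.154 + 232/139 = 7.554 + 4286 + 1.669 = 4295 d
K_eq = L_total / Σ(L/K) = 1386 / 4295 = 0.3227 m/d
q = K_eq · i = 0.3227 × 0.0019 = 6.131e-4 m/d (same in every zone)
Zone A: v = q/n = 6.131e-4/0.26 = 0.002358 m/d → t_A = 494/0.002358 = 209500 d
Zone B: v = q/n = 6.131e-4/0.20 = 0.003066 m/d → t_B = 660/0.003066 = 215300 d
Zone C: v = q/n = 6.131e-4/0.28 = 0.002190 m/d → t_C = 232/0.002190 = 105900 d
Total t = 209500 + 215300 + 105900 = 530700 d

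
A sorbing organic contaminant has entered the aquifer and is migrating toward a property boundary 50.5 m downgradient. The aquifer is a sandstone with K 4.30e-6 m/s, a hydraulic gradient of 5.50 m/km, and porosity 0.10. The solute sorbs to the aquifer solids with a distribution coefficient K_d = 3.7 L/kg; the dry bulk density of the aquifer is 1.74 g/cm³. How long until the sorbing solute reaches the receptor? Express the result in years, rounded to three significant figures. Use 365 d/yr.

K = 4.30e-6 m/s × 86400 s/d = 0.3715 m/d
Specific discharge q = 0.3715 × 0.0055 = 0.002043 m/d
v = Ki/n = 0.3715·0.0055/0.10 = 0.02043 m/d
Retardation R = 1 + ρ_b·K_d/n = 1 + 1.74×3.7/0.10 = 65.38
Contaminant velocity v_c = v/R = 0.02043/65.38 = 3.125e-4 m/d
t = L/v_c = 50.5/3.125e-4 = 161600 d
   = 161600/365 = 443 yr

443 years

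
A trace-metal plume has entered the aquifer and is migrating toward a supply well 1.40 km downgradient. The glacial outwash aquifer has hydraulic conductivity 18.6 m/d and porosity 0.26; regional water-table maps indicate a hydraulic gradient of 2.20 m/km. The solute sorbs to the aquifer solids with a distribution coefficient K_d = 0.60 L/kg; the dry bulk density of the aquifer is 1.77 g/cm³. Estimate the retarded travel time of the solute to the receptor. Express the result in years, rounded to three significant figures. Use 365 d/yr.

124 years

Darcy flux q = K·i = 18.6 × 0.0022 = 0.04092 m/d
v = Ki/n = 18.6·0.0022/0.26 = 0.1574 m/d
Retardation R = 1 + ρ_b·K_d/n = 1 + 1.77×0.60/0.26 = 5.085
Contaminant velocity v_c = v/R = 0.1574/5.085 = 0.03095 m/d
L = 1.40 km = 1400 m
t = L/v_c = 1400/0.03095 = 45230 d
   = 45230/365 = 124 yr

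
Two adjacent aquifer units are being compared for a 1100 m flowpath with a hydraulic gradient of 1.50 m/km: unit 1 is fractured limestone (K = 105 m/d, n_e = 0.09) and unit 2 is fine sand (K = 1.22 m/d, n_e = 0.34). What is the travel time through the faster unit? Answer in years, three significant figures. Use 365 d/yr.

Unit 1 (fractured limestone): v = 105×0.0015/0.09 = 1.750 m/d, t = 1100/1.750 = 628.6 d
Unit 2 (fine sand): v = 1.22×0.0015/0.34 = 0.005382 m/d, t = 1100/0.005382 = 204400 d
Faster: 628.6 d / 365 = 1.72 yr

1.72 years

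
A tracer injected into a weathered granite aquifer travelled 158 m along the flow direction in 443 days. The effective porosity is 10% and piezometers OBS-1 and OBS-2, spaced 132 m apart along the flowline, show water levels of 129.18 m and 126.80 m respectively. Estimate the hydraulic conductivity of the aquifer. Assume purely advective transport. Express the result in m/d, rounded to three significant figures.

Hydraulic gradient i = (129.18 − 126.80) / 132 = 2.38 / 132 = 0.01803
v = L / t = 158 / 443 = 0.3567 m/d
K = v · n / i = 0.3567 × 0.10 / 0.01803 = 1.98 m/d

1.98 m/d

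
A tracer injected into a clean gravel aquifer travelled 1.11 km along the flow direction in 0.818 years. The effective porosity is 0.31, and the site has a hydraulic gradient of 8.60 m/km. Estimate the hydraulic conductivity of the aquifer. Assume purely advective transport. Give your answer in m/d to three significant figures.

t = 0.818 years = 298.6 d
L = 1.11 km = 1110 m
v = L / t = 1110 / 298.6 = 3.718 m/d
K = v · n / i = 3.718 × 0.31 / 0.0086 = 134 m/d

134 m/d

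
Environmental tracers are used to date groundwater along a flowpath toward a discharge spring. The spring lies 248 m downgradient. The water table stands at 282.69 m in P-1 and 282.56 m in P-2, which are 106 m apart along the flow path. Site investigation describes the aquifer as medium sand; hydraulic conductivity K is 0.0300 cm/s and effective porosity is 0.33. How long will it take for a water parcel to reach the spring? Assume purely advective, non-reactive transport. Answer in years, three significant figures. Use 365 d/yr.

7.05 years

Hydraulic gradient i = (282.69 − 282.56) / 106 = 0.13 / 106 = 0.001226
K = 0.0300 cm/s × 864 = 25.92 m/d
Specific discharge q = 25.92 × 0.001226 = 0.03179 m/d
v_s = q/n_e = 0.03179/0.33 = 0.09633 m/d
t = L / v = 248 / 0.09633 = 2575 d
   = 2575 / 365 = 7.05 yr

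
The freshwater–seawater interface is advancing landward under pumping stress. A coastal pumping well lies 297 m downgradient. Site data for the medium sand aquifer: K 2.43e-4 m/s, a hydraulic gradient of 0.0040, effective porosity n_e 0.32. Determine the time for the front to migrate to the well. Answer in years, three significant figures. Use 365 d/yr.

K = 2.43e-4 m/s × 86400 s/d = 21.00 m/d
q = Ki = 21.00 × 0.0040 = 0.08398 m/d
Average linear velocity = 0.08398 / 0.32 = 0.2624 m/d
t = L / v = 297 / 0.2624 = 1132 d
   = 1132 / 365 = 3.10 yr

3.10 years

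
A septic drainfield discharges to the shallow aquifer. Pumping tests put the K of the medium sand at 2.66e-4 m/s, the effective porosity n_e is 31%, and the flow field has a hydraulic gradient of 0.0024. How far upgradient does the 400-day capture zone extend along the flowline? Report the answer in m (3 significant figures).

71.2 m

K = 2.66e-4 m/s × 86400 s/d = 22.98 m/d
Darcy flux q = K·i = 22.98 × 0.0024 = 0.05516 m/d
Seepage velocity v = q / n = 0.05516 / 0.31 = 0.1779 m/d
L = v × T = 0.1779 × 400 = 71.17 m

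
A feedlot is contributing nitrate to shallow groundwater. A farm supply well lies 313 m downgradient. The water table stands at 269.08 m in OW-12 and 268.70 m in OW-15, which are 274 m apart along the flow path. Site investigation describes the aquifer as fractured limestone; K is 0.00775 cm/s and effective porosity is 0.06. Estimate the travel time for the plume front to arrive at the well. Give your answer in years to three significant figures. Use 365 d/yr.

Hydraulic gradient i = (269.08 − 268.70) / 274 = 0.38 / 274 = 0.001387
K = 0.00775 cm/s × 864 = 6.696 m/d
Specific discharge q = 6.696 × 0.001387 = 0.009286 m/d
Average linear velocity = 0.009286 / 0.06 = 0.1548 m/d
t = L / v = 313 / 0.1548 = 2022 d
   = 2022 / 365 = 5.54 yr

5.54 years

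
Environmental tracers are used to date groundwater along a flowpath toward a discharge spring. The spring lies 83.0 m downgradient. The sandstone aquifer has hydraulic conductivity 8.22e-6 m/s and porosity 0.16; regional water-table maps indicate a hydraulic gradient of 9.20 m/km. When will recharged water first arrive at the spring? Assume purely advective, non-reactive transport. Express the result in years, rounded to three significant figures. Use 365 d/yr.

K = 8.22e-6 m/s × 86400 s/d = 0.7102 m/d
Specific discharge q = 0.7102 × 0.0092 = 0.006534 m/d
v_s = q/n_e = 0.006534/0.16 = 0.04084 m/d
t = L / v = 83.0 / 0.04084 = 2032 d
   = 2032 / 365 = 5.57 yr

5.57 years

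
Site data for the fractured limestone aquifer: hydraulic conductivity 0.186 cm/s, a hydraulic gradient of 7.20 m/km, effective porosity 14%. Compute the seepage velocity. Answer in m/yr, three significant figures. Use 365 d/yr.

K = 0.186 cm/s × 864 = 160.7 m/d
Darcy flux q = K·i = 160.7 × 0.0072 = 1.157 m/d
Average linear velocity = 1.157 / 0.14 = 8.265 m/d
   = 8.265 × 365 = 3020 m/yr

3020 m/yr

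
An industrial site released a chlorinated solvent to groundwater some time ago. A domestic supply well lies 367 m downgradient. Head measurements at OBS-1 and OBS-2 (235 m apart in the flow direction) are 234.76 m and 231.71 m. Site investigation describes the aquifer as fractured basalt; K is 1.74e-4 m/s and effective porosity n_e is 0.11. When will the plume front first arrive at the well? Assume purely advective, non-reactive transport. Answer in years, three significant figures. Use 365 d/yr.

Hydraulic gradient i = (234.76 − 231.71) / 235 = 3.05 / 235 = 0.01298
K = 1.74e-4 m/s × 86400 s/d = 15.03 m/d
Darcy flux q = K·i = 15.03 × 0.01298 = 0.1951 m/d
v_s = q/n_e = 0.1951/0.11 = 1.774 m/d
t = L / v = 367 / 1.774 = 206.9 d
   = 206.9 / 365 = 0.567 yr

0.567 years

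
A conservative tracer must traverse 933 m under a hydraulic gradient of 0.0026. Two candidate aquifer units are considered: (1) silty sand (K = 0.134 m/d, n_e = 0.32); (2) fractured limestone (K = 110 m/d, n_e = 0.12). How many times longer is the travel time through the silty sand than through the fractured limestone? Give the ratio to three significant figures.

2190

Unit 1 (silty sand): v = 0.134×0.0026/0.32 = 0.001089 m/d, t = 933/0.001089 = 856900 d
Unit 2 (fractured limestone): v = 110×0.0026/0.12 = 2.383 m/d, t = 933/2.383 = 391.5 d
t(silty sand) / t(fractured limestone) = 856900/391.5 = 2190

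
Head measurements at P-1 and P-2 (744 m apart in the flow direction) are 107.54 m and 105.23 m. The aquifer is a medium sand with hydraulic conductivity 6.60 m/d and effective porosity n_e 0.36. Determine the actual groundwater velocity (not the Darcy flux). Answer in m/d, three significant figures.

0.0569 m/d

Hydraulic gradient i = (107.54 − 105.23) / 744 = 2.31 / 744 = 0.003105
q = Ki = 6.60 × 0.003105 = 0.02049 m/d
v_s = q/n_e = 0.02049/0.36 = 0.05692 m/d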